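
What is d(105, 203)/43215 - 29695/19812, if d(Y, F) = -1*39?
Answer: -428014031/285391860 ≈ -1.4997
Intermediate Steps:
d(Y, F) = -39
d(105, 203)/43215 - 29695/19812 = -39/43215 - 29695/19812 = -39*1/43215 - 29695*1/19812 = -13/14405 - 29695/19812 = -428014031/285391860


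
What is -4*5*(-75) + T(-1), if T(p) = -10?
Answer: 1490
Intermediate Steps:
-4*5*(-75) + T(-1) = -4*5*(-75) - 10 = -20*(-75) - 10 = 1500 - 10 = 1490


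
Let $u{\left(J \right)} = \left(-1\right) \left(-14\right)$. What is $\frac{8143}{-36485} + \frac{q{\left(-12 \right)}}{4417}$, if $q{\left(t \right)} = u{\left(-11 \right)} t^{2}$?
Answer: $\frac{5369447}{23022035} \approx 0.23323$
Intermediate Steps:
$u{\left(J \right)} = 14$
$q{\left(t \right)} = 14 t^{2}$
$\frac{8143}{-36485} + \frac{q{\left(-12 \right)}}{4417} = \frac{8143}{-36485} + \frac{14 \left(-12\right)^{2}}{4417} = 8143 \left(- \frac{1}{36485}\right) + 14 \cdot 144 \cdot \frac{1}{4417} = - \frac{8143}{36485} + 2016 \cdot \frac{1}{4417} = - \frac{8143}{36485} + \frac{288}{631} = \frac{5369447}{23022035}$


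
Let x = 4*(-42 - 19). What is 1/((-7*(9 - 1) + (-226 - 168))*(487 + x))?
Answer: -1/109350 ≈ -9.1449e-6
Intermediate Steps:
x = -244 (x = 4*(-61) = -244)
1/((-7*(9 - 1) + (-226 - 168))*(487 + x)) = 1/((-7*(9 - 1) + (-226 - 168))*(487 - 244)) = 1/((-7*8 - 394)*243) = 1/((-56 - 394)*243) = 1/(-450*243) = 1/(-109350) = -1/109350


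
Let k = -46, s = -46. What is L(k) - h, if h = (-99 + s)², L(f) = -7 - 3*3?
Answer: -21041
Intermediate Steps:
L(f) = -16 (L(f) = -7 - 9 = -16)
h = 21025 (h = (-99 - 46)² = (-145)² = 21025)
L(k) - h = -16 - 1*21025 = -16 - 21025 = -21041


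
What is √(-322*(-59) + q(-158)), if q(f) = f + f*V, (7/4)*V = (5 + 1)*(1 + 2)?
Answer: 2*√210882/7 ≈ 131.21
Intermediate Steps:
V = 72/7 (V = 4*((5 + 1)*(1 + 2))/7 = 4*(6*3)/7 = (4/7)*18 = 72/7 ≈ 10.286)
q(f) = 79*f/7 (q(f) = f + f*(72/7) = f + 72*f/7 = 79*f/7)
√(-322*(-59) + q(-158)) = √(-322*(-59) + (79/7)*(-158)) = √(18998 - 12482/7) = √(120504/7) = 2*√210882/7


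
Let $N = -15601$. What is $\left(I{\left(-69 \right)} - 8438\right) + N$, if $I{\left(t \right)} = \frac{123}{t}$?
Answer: $- \frac{552938}{23} \approx -24041.0$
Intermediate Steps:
$\left(I{\left(-69 \right)} - 8438\right) + N = \left(\frac{123}{-69} - 8438\right) - 15601 = \left(123 \left(- \frac{1}{69}\right) - 8438\right) - 15601 = \left(- \frac{41}{23} - 8438\right) - 15601 = - \frac{194115}{23} - 15601 = - \frac{552938}{23}$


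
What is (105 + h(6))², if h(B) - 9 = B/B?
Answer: 13225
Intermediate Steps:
h(B) = 10 (h(B) = 9 + B/B = 9 + 1 = 10)
(105 + h(6))² = (105 + 10)² = 115² = 13225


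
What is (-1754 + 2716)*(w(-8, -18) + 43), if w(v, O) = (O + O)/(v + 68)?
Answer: 203944/5 ≈ 40789.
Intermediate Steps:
w(v, O) = 2*O/(68 + v) (w(v, O) = (2*O)/(68 + v) = 2*O/(68 + v))
(-1754 + 2716)*(w(-8, -18) + 43) = (-1754 + 2716)*(2*(-18)/(68 - 8) + 43) = 962*(2*(-18)/60 + 43) = 962*(2*(-18)*(1/60) + 43) = 962*(-⅗ + 43) = 962*(212/5) = 203944/5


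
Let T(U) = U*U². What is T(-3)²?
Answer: 729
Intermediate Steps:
T(U) = U³
T(-3)² = ((-3)³)² = (-27)² = 729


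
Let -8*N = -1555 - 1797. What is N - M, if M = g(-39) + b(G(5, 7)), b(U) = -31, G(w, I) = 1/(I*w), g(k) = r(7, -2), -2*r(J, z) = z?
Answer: 449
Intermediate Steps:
r(J, z) = -z/2
g(k) = 1 (g(k) = -½*(-2) = 1)
G(w, I) = 1/(I*w)
M = -30 (M = 1 - 31 = -30)
N = 419 (N = -(-1555 - 1797)/8 = -⅛*(-3352) = 419)
N - M = 419 - 1*(-30) = 419 + 30 = 449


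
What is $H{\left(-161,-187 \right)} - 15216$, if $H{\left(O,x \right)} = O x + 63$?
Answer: $14954$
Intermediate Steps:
$H{\left(O,x \right)} = 63 + O x$
$H{\left(-161,-187 \right)} - 15216 = \left(63 - -30107\right) - 15216 = \left(63 + 30107\right) - 15216 = 30170 - 15216 = 14954$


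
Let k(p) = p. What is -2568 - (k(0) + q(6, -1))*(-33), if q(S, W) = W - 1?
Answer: -2634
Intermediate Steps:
q(S, W) = -1 + W
-2568 - (k(0) + q(6, -1))*(-33) = -2568 - (0 + (-1 - 1))*(-33) = -2568 - (0 - 2)*(-33) = -2568 - (-2)*(-33) = -2568 - 1*66 = -2568 - 66 = -2634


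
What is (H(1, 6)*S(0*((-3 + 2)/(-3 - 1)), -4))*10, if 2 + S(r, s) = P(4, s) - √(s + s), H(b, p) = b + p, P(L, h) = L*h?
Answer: -1260 - 140*I*√2 ≈ -1260.0 - 197.99*I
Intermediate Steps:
S(r, s) = -2 + 4*s - √2*√s (S(r, s) = -2 + (4*s - √(s + s)) = -2 + (4*s - √(2*s)) = -2 + (4*s - √2*√s) = -2 + 4*s - √2*√s)
(H(1, 6)*S(0*((-3 + 2)/(-3 - 1)), -4))*10 = ((1 + 6)*(-2 + 4*(-4) - √2*√(-4)))*10 = (7*(-2 - 16 - √2*2*I))*10 = (7*(-2 - 16 - 2*I*√2))*10 = (7*(-18 - 2*I*√2))*10 = (-126 - 14*I*√2)*10 = -1260 - 140*I*√2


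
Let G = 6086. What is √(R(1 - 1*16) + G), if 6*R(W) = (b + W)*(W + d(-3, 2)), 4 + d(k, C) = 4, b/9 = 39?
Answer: √5246 ≈ 72.429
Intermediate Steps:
b = 351 (b = 9*39 = 351)
d(k, C) = 0 (d(k, C) = -4 + 4 = 0)
R(W) = W*(351 + W)/6 (R(W) = ((351 + W)*(W + 0))/6 = ((351 + W)*W)/6 = (W*(351 + W))/6 = W*(351 + W)/6)
√(R(1 - 1*16) + G) = √((1 - 1*16)*(351 + (1 - 1*16))/6 + 6086) = √((1 - 16)*(351 + (1 - 16))/6 + 6086) = √((⅙)*(-15)*(351 - 15) + 6086) = √((⅙)*(-15)*336 + 6086) = √(-840 + 6086) = √5246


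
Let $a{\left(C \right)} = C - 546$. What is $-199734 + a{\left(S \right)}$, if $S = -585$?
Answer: $-200865$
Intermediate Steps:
$a{\left(C \right)} = -546 + C$
$-199734 + a{\left(S \right)} = -199734 - 1131 = -200865$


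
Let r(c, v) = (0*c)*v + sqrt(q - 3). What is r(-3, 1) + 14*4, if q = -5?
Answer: 56 + 2*I*sqrt(2) ≈ 56.0 + 2.8284*I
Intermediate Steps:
r(c, v) = 2*I*sqrt(2) (r(c, v) = (0*c)*v + sqrt(-5 - 3) = 0*v + sqrt(-8) = 0 + 2*I*sqrt(2) = 2*I*sqrt(2))
r(-3, 1) + 14*4 = 2*I*sqrt(2) + 14*4 = 2*I*sqrt(2) + 56 = 56 + 2*I*sqrt(2)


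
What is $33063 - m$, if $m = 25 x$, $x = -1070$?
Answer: $59813$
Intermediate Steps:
$m = -26750$ ($m = 25 \left(-1070\right) = -26750$)
$33063 - m = 33063 - -26750 = 33063 + 26750 = 59813$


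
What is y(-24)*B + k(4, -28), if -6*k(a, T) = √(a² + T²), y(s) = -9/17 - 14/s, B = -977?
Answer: -10747/204 - 10*√2/3 ≈ -57.395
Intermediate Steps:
y(s) = -9/17 - 14/s (y(s) = -9*1/17 - 14/s = -9/17 - 14/s)
k(a, T) = -√(T² + a²)/6 (k(a, T) = -√(a² + T²)/6 = -√(T² + a²)/6)
y(-24)*B + k(4, -28) = (-9/17 - 14/(-24))*(-977) - √((-28)² + 4²)/6 = (-9/17 - 14*(-1/24))*(-977) - √(784 + 16)/6 = (-9/17 + 7/12)*(-977) - 10*√2/3 = (11/204)*(-977) - 10*√2/3 = -10747/204 - 10*√2/3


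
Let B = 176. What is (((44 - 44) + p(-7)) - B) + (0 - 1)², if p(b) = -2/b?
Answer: -1223/7 ≈ -174.71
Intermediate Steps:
(((44 - 44) + p(-7)) - B) + (0 - 1)² = (((44 - 44) - 2/(-7)) - 1*176) + (0 - 1)² = ((0 - 2*(-⅐)) - 176) + (-1)² = ((0 + 2/7) - 176) + 1 = (2/7 - 176) + 1 = -1230/7 + 1 = -1223/7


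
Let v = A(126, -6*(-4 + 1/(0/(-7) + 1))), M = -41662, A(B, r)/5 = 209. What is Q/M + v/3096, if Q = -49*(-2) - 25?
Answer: 21655391/64492776 ≈ 0.33578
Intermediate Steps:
Q = 73 (Q = 98 - 25 = 73)
A(B, r) = 1045 (A(B, r) = 5*209 = 1045)
v = 1045
Q/M + v/3096 = 73/(-41662) + 1045/3096 = 73*(-1/41662) + 1045*(1/3096) = -73/41662 + 1045/3096 = 21655391/64492776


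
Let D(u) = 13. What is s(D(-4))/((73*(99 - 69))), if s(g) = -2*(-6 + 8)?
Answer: -2/1095 ≈ -0.0018265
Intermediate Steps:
s(g) = -4 (s(g) = -2*2 = -4)
s(D(-4))/((73*(99 - 69))) = -4*1/(73*(99 - 69)) = -4/(73*30) = -4/2190 = -4*1/2190 = -2/1095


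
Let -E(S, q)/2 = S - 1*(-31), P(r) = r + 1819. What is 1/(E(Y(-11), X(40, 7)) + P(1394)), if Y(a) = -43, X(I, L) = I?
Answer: 1/3237 ≈ 0.00030893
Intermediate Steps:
P(r) = 1819 + r
E(S, q) = -62 - 2*S (E(S, q) = -2*(S - 1*(-31)) = -2*(S + 31) = -2*(31 + S) = -62 - 2*S)
1/(E(Y(-11), X(40, 7)) + P(1394)) = 1/((-62 - 2*(-43)) + (1819 + 1394)) = 1/((-62 + 86) + 3213) = 1/(24 + 3213) = 1/3237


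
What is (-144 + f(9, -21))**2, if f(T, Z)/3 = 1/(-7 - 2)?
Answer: 187489/9 ≈ 20832.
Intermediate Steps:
f(T, Z) = -1/3 (f(T, Z) = 3/(-7 - 2) = 3/(-9) = 3*(-1/9) = -1/3)
(-144 + f(9, -21))**2 = (-144 - 1/3)**2 = (-433/3)**2 = 187489/9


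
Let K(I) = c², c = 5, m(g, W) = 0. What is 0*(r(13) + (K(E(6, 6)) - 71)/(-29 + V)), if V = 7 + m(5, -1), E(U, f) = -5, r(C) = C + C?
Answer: 0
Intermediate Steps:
r(C) = 2*C
K(I) = 25 (K(I) = 5² = 25)
V = 7 (V = 7 + 0 = 7)
0*(r(13) + (K(E(6, 6)) - 71)/(-29 + V)) = 0*(2*13 + (25 - 71)/(-29 + 7)) = 0*(26 - 46/(-22)) = 0*(26 - 46*(-1/22)) = 0*(26 + 23/11) = 0*(309/11) = 0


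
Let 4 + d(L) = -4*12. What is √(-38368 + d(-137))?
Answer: 2*I*√9605 ≈ 196.01*I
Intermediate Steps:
d(L) = -52 (d(L) = -4 - 4*12 = -4 - 48 = -52)
√(-38368 + d(-137)) = √(-38368 - 52) = √(-38420) = 2*I*√9605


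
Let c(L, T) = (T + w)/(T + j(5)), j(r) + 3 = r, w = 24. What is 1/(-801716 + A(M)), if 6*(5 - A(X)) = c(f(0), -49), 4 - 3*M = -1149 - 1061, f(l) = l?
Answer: -282/226082527 ≈ -1.2473e-6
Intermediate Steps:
M = 738 (M = 4/3 - (-1149 - 1061)/3 = 4/3 - ⅓*(-2210) = 4/3 + 2210/3 = 738)
j(r) = -3 + r
c(L, T) = (24 + T)/(2 + T) (c(L, T) = (T + 24)/(T + (-3 + 5)) = (24 + T)/(T + 2) = (24 + T)/(2 + T))
A(X) = 1385/282 (A(X) = 5 - (24 - 49)/(6*(2 - 49)) = 5 - (-25)/(6*(-47)) = 5 - (-1)*(-25)/282 = 5 - ⅙*25/47 = 5 - 25/282 = 1385/282)
1/(-801716 + A(M)) = 1/(-801716 + 1385/282) = 1/(-226082527/282) = -282/226082527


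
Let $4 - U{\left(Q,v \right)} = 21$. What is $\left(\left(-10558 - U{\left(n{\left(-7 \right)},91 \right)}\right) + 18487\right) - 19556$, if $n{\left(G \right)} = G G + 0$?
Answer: $-11610$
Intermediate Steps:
$n{\left(G \right)} = G^{2}$ ($n{\left(G \right)} = G^{2} + 0 = G^{2}$)
$U{\left(Q,v \right)} = -17$ ($U{\left(Q,v \right)} = 4 - 21 = -17$)
$\left(\left(-10558 - U{\left(n{\left(-7 \right)},91 \right)}\right) + 18487\right) - 19556 = \left(\left(-10558 - -17\right) + 18487\right) - 19556 = \left(\left(-10558 + 17\right) + 18487\right) - 19556 = \left(-10541 + 18487\right) - 19556 = 7946 - 19556 = -11610$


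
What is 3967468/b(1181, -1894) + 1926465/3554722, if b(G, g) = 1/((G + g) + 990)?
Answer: 3906599084065657/3554722 ≈ 1.0990e+9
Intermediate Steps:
b(G, g) = 1/(990 + G + g)
3967468/b(1181, -1894) + 1926465/3554722 = 3967468/(1/(990 + 1181 - 1894)) + 1926465/3554722 = 3967468/(1/277) + 1926465*(1/3554722) = 3967468/(1/277) + 1926465/3554722 = 3967468*277 + 1926465/3554722 = 1098988636 + 1926465/3554722 = 3906599084065657/3554722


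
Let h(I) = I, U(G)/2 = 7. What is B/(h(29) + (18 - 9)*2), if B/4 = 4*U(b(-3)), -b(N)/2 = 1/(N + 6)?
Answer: 224/47 ≈ 4.7660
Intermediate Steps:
b(N) = -2/(6 + N) (b(N) = -2/(N + 6) = -2/(6 + N))
U(G) = 14 (U(G) = 2*7 = 14)
B = 224 (B = 4*(4*14) = 4*56 = 224)
B/(h(29) + (18 - 9)*2) = 224/(29 + (18 - 9)*2) = 224/(29 + 9*2) = 224/(29 + 18) = 224/47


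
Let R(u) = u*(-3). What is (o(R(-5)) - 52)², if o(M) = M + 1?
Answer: 1296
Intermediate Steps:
R(u) = -3*u
o(M) = 1 + M
(o(R(-5)) - 52)² = ((1 - 3*(-5)) - 52)² = ((1 + 15) - 52)² = (16 - 52)² = (-36)² = 1296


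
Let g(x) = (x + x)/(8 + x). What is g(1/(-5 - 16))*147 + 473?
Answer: 78697/167 ≈ 471.24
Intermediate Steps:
g(x) = 2*x/(8 + x) (g(x) = (2*x)/(8 + x) = 2*x/(8 + x))
g(1/(-5 - 16))*147 + 473 = (2/((-5 - 16)*(8 + 1/(-5 - 16))))*147 + 473 = (2/(-21*(8 + 1/(-21))))*147 + 473 = (2*(-1/21)/(8 - 1/21))*147 + 473 = (2*(-1/21)/(167/21))*147 + 473 = (2*(-1/21)*(21/167))*147 + 473 = -2/167*147 + 473 = -294/167 + 473 = 78697/167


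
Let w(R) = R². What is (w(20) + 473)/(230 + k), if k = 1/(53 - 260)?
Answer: 180711/47609 ≈ 3.7957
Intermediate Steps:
k = -1/207 (k = 1/(-207) = -1/207 ≈ -0.0048309)
(w(20) + 473)/(230 + k) = (20² + 473)/(230 - 1/207) = (400 + 473)/(47609/207) = 873*(207/47609) = 180711/47609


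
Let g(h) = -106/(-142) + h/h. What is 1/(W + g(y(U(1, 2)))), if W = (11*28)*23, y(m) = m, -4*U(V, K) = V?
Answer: 71/503088 ≈ 0.00014113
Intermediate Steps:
U(V, K) = -V/4
W = 7084 (W = 308*23 = 7084)
g(h) = 124/71 (g(h) = -106*(-1/142) + 1 = 53/71 + 1 = 124/71)
1/(W + g(y(U(1, 2)))) = 1/(7084 + 124/71) = 1/(503088/71) = 71/503088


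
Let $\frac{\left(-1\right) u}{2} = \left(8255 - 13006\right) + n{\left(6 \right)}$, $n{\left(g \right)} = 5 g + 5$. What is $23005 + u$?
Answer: $32437$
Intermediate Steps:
$n{\left(g \right)} = 5 + 5 g$
$u = 9432$ ($u = - 2 \left(\left(8255 - 13006\right) + \left(5 + 5 \cdot 6\right)\right) = - 2 \left(-4751 + \left(5 + 30\right)\right) = - 2 \left(-4751 + 35\right) = \left(-2\right) \left(-4716\right) = 9432$)
$23005 + u = 23005 + 9432 = 32437$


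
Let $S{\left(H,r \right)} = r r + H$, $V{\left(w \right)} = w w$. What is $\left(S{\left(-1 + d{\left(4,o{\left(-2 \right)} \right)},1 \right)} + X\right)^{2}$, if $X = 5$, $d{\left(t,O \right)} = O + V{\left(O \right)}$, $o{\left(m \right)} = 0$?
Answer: $25$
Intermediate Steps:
$V{\left(w \right)} = w^{2}$
$d{\left(t,O \right)} = O + O^{2}$
$S{\left(H,r \right)} = H + r^{2}$ ($S{\left(H,r \right)} = r^{2} + H = H + r^{2}$)
$\left(S{\left(-1 + d{\left(4,o{\left(-2 \right)} \right)},1 \right)} + X\right)^{2} = \left(\left(\left(-1 + 0 \left(1 + 0\right)\right) + 1^{2}\right) + 5\right)^{2} = \left(\left(\left(-1 + 0 \cdot 1\right) + 1\right) + 5\right)^{2} = \left(\left(\left(-1 + 0\right) + 1\right) + 5\right)^{2} = \left(\left(-1 + 1\right) + 5\right)^{2} = \left(0 + 5\right)^{2} = 5^{2} = 25$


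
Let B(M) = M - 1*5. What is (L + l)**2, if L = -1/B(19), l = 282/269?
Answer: 13535041/14182756 ≈ 0.95433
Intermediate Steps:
B(M) = -5 + M (B(M) = M - 5 = -5 + M)
l = 282/269 (l = 282*(1/269) = 282/269 ≈ 1.0483)
L = -1/14 (L = -1/(-5 + 19) = -1/14 ≈ -0.071429)
(L + l)**2 = (-1/14 + 282/269)**2 = (3679/3766)**2 = 13535041/14182756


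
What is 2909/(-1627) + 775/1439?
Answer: -2925126/2341253 ≈ -1.2494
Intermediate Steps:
2909/(-1627) + 775/1439 = 2909*(-1/1627) + 775*(1/1439) = -2909/1627 + 775/1439 = -2925126/2341253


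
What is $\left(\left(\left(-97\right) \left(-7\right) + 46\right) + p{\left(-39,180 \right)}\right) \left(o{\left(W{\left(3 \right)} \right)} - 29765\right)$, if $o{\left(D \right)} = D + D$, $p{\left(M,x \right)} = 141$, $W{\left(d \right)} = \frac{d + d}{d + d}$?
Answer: $-25774758$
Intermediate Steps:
$W{\left(d \right)} = 1$ ($W{\left(d \right)} = \frac{2 d}{2 d} = 2 d \frac{1}{2 d} = 1$)
$o{\left(D \right)} = 2 D$
$\left(\left(\left(-97\right) \left(-7\right) + 46\right) + p{\left(-39,180 \right)}\right) \left(o{\left(W{\left(3 \right)} \right)} - 29765\right) = \left(\left(\left(-97\right) \left(-7\right) + 46\right) + 141\right) \left(2 \cdot 1 - 29765\right) = \left(\left(679 + 46\right) + 141\right) \left(2 - 29765\right) = \left(725 + 141\right) \left(-29763\right) = 866 \left(-29763\right) = -25774758$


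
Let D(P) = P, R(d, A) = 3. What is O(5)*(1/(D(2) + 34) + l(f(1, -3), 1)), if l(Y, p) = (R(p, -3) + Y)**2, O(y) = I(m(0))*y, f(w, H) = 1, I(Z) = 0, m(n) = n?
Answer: 0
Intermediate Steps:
O(y) = 0 (O(y) = 0*y = 0)
l(Y, p) = (3 + Y)**2
O(5)*(1/(D(2) + 34) + l(f(1, -3), 1)) = 0*(1/(2 + 34) + (3 + 1)**2) = 0*(1/36 + 4**2) = 0*(1/36 + 16) = 0*(577/36) = 0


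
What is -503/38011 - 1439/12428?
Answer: -60949113/472400708 ≈ -0.12902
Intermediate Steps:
-503/38011 - 1439/12428 = -60949113/472400708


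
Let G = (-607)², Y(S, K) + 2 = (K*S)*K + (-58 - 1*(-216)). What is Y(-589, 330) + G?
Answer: -63773495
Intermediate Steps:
Y(S, K) = 156 + S*K² (Y(S, K) = -2 + ((K*S)*K + (-58 - 1*(-216))) = -2 + (S*K² + (-58 + 216)) = -2 + (S*K² + 158) = -2 + (158 + S*K²) = 156 + S*K²)
G = 368449
Y(-589, 330) + G = (156 - 589*330²) + 368449 = (156 - 589*108900) + 368449 = (156 - 64142100) + 368449 = -64141944 + 368449 = -63773495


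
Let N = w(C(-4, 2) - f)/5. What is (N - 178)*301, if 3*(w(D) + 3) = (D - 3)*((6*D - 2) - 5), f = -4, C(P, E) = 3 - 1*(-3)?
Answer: -694708/15 ≈ -46314.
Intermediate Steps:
C(P, E) = 6 (C(P, E) = 3 + 3 = 6)
w(D) = -3 + (-7 + 6*D)*(-3 + D)/3 (w(D) = -3 + ((D - 3)*((6*D - 2) - 5))/3 = -3 + ((-3 + D)*((-2 + 6*D) - 5))/3 = -3 + ((-3 + D)*(-7 + 6*D))/3 = -3 + ((-7 + 6*D)*(-3 + D))/3 = -3 + (-7 + 6*D)*(-3 + D)/3)
N = 362/15 (N = (4 + 2*(6 - 1*(-4))² - 25*(6 - 1*(-4))/3)/5 = (4 + 2*(6 + 4)² - 25*(6 + 4)/3)*(⅕) = (4 + 2*10² - 25/3*10)*(⅕) = (4 + 2*100 - 250/3)*(⅕) = (4 + 200 - 250/3)*(⅕) = (362/3)*(⅕) = 362/15 ≈ 24.133)
(N - 178)*301 = (362/15 - 178)*301 = -2308/15*301 = -694708/15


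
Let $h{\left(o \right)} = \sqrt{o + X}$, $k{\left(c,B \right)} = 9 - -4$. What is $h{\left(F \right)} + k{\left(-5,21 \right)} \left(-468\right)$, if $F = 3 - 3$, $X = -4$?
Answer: $-6084 + 2 i \approx -6084.0 + 2.0 i$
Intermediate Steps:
$k{\left(c,B \right)} = 13$ ($k{\left(c,B \right)} = 9 + 4 = 13$)
$F = 0$
$h{\left(o \right)} = \sqrt{-4 + o}$ ($h{\left(o \right)} = \sqrt{o - 4} = \sqrt{-4 + o}$)
$h{\left(F \right)} + k{\left(-5,21 \right)} \left(-468\right) = \sqrt{-4 + 0} + 13 \left(-468\right) = \sqrt{-4} - 6084 = 2 i - 6084 = -6084 + 2 i$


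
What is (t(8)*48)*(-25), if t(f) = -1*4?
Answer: 4800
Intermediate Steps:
t(f) = -4
(t(8)*48)*(-25) = -4*48*(-25) = -192*(-25) = 4800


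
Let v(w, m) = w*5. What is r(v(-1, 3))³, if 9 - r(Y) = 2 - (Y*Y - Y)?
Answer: 50653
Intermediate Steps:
v(w, m) = 5*w
r(Y) = 7 + Y² - Y (r(Y) = 9 - (2 - (Y*Y - Y)) = 9 - (2 - (Y² - Y)) = 9 - (2 + (Y - Y²)) = 9 - (2 + Y - Y²) = 9 + (-2 + Y² - Y) = 7 + Y² - Y)
r(v(-1, 3))³ = (7 + (5*(-1))² - 5*(-1))³ = (7 + (-5)² - 1*(-5))³ = (7 + 25 + 5)³ = 37³ = 50653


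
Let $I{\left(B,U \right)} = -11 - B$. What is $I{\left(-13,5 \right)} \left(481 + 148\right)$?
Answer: $1258$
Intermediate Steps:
$I{\left(-13,5 \right)} \left(481 + 148\right) = \left(-11 - -13\right) \left(481 + 148\right) = \left(-11 + 13\right) 629 = 2 \cdot 629 = 1258$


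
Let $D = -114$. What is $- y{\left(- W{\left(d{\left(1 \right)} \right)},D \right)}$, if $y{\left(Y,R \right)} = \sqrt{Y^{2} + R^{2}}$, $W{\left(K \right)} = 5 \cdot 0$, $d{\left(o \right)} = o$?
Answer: $-114$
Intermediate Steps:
$W{\left(K \right)} = 0$
$y{\left(Y,R \right)} = \sqrt{R^{2} + Y^{2}}$
$- y{\left(- W{\left(d{\left(1 \right)} \right)},D \right)} = - \sqrt{\left(-114\right)^{2} + \left(\left(-1\right) 0\right)^{2}} = - \sqrt{12996 + 0^{2}} = - \sqrt{12996 + 0} = - \sqrt{12996} = \left(-1\right) 114 = -114$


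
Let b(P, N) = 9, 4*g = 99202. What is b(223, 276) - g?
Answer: -49583/2 ≈ -24792.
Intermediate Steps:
g = 49601/2 (g = (1/4)*99202 = 49601/2 ≈ 24801.)
b(223, 276) - g = 9 - 1*49601/2 = 9 - 49601/2 = -49583/2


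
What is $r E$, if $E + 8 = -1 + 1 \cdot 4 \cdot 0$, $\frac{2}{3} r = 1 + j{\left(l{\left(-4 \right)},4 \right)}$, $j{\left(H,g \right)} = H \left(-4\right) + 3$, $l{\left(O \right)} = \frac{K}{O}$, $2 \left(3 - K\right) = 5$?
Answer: $- \frac{243}{4} \approx -60.75$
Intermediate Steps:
$K = \frac{1}{2}$ ($K = 3 - \frac{5}{2} = \frac{1}{2} \approx 0.5$)
$l{\left(O \right)} = \frac{1}{2 O}$
$j{\left(H,g \right)} = 3 - 4 H$ ($j{\left(H,g \right)} = - 4 H + 3 = 3 - 4 H$)
$r = \frac{27}{4}$ ($r = \frac{3 \left(1 + \left(3 - 4 \frac{1}{2 \left(-4\right)}\right)\right)}{2} = \frac{3 \left(1 + \left(3 - 4 \cdot \frac{1}{2} \left(- \frac{1}{4}\right)\right)\right)}{2} = \frac{3 \left(1 + \left(3 - - \frac{1}{2}\right)\right)}{2} = \frac{3 \left(1 + \left(3 + \frac{1}{2}\right)\right)}{2} = \frac{3 \left(1 + \frac{7}{2}\right)}{2} = \frac{3}{2} \cdot \frac{9}{2} = \frac{27}{4} \approx 6.75$)
$E = -9$ ($E = -8 - \left(1 - 4 \cdot 0\right) = -8 + \left(-1 + 1 \cdot 0\right) = -8 + \left(-1 + 0\right) = -8 - 1 = -9$)
$r E = \frac{27}{4} \left(-9\right) = - \frac{243}{4}$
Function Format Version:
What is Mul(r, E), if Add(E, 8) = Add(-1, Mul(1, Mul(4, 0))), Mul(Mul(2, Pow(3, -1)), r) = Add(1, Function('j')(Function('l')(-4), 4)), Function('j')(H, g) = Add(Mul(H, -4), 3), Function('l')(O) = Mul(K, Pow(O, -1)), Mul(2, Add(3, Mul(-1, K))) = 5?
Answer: Rational(-243, 4) ≈ -60.750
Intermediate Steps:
K = Rational(1, 2) (K = Add(3, Mul(Rational(-1, 2), 5)) = Add(3, Rational(-5, 2)) = Rational(1, 2) ≈ 0.50000)
Function('l')(O) = Mul(Rational(1, 2), Pow(O, -1))
Function('j')(H, g) = Add(3, Mul(-4, H)) (Function('j')(H, g) = Add(Mul(-4, H), 3) = Add(3, Mul(-4, H)))
r = Rational(27, 4) (r = Mul(Rational(3, 2), Add(1, Add(3, Mul(-4, Mul(Rational(1, 2), Pow(-4, -1)))))) = Mul(Rational(3, 2), Add(1, Add(3, Mul(-4, Mul(Rational(1, 2), Rational(-1, 4)))))) = Mul(Rational(3, 2), Add(1, Add(3, Mul(-4, Rational(-1, 8))))) = Mul(Rational(3, 2), Add(1, Add(3, Rational(1, 2)))) = Mul(Rational(3, 2), Add(1, Rational(7, 2))) = Mul(Rational(3, 2), Rational(9, 2)) = Rational(27, 4) ≈ 6.7500)
E = -9 (E = Add(-8, Add(-1, Mul(1, Mul(4, 0)))) = Add(-8, Add(-1, Mul(1, 0))) = Add(-8, Add(-1, 0)) = Add(-8, -1) = -9)
Mul(r, E) = Mul(Rational(27, 4), -9) = Rational(-243, 4)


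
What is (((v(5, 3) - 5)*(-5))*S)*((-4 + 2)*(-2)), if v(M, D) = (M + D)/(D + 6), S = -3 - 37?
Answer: -29600/9 ≈ -3288.9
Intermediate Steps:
S = -40
v(M, D) = (D + M)/(6 + D)
(((v(5, 3) - 5)*(-5))*S)*((-4 + 2)*(-2)) = ((((3 + 5)/(6 + 3) - 5)*(-5))*(-40))*((-4 + 2)*(-2)) = (((8/9 - 5)*(-5))*(-40))*(-2*(-2)) = ((((1/9)*8 - 5)*(-5))*(-40))*4 = (((8/9 - 5)*(-5))*(-40))*4 = (-37/9*(-5)*(-40))*4 = ((185/9)*(-40))*4 = -7400/9*4 = -29600/9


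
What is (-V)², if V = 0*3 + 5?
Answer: 25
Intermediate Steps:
V = 5 (V = 0 + 5 = 5)
(-V)² = (-1*5)² = (-5)² = 25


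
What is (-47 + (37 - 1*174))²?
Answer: 33856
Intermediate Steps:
(-47 + (37 - 1*174))² = (-47 + (37 - 174))² = (-47 - 137)² = (-184)² = 33856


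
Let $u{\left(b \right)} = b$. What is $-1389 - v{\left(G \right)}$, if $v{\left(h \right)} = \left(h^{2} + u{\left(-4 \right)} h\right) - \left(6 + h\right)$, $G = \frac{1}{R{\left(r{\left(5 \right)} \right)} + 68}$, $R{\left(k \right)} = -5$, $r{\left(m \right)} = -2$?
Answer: $- \frac{5488813}{3969} \approx -1382.9$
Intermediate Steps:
$G = \frac{1}{63}$ ($G = \frac{1}{-5 + 68} = \frac{1}{63} \approx 0.015873$)
$v{\left(h \right)} = -6 + h^{2} - 5 h$ ($v{\left(h \right)} = \left(h^{2} - 4 h\right) - \left(6 + h\right) = -6 + h^{2} - 5 h$)
$-1389 - v{\left(G \right)} = -1389 - \left(-6 + \left(\frac{1}{63}\right)^{2} - \frac{5}{63}\right) = -1389 - \left(-6 + \frac{1}{3969} - \frac{5}{63}\right) = -1389 - - \frac{24128}{3969} = -1389 + \frac{24128}{3969} = - \frac{5488813}{3969}$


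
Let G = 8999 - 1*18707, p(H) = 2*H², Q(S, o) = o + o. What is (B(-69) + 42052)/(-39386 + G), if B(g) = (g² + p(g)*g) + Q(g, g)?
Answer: 610343/49094 ≈ 12.432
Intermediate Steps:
Q(S, o) = 2*o
G = -9708 (G = 8999 - 18707 = -9708)
B(g) = g² + 2*g + 2*g³ (B(g) = (g² + (2*g²)*g) + 2*g = (g² + 2*g³) + 2*g = g² + 2*g + 2*g³)
(B(-69) + 42052)/(-39386 + G) = (-69*(2 - 69 + 2*(-69)²) + 42052)/(-39386 - 9708) = (-69*(2 - 69 + 2*4761) + 42052)/(-49094) = (-69*(2 - 69 + 9522) + 42052)*(-1/49094) = (-69*9455 + 42052)*(-1/49094) = (-652395 + 42052)*(-1/49094) = -610343*(-1/49094) = 610343/49094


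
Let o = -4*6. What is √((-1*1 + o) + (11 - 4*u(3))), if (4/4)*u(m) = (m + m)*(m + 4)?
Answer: I*√182 ≈ 13.491*I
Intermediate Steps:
o = -24
u(m) = 2*m*(4 + m) (u(m) = (m + m)*(m + 4) = (2*m)*(4 + m) = 2*m*(4 + m))
√((-1*1 + o) + (11 - 4*u(3))) = √((-1*1 - 24) + (11 - 8*3*(4 + 3))) = √((-1 - 24) + (11 - 8*3*7)) = √(-25 + (11 - 4*42)) = √(-25 + (11 - 168)) = √(-25 - 157) = √(-182) = I*√182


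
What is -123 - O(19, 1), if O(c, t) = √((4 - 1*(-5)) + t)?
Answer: -123 - √10 ≈ -126.16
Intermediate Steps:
O(c, t) = √(9 + t) (O(c, t) = √((4 + 5) + t) = √(9 + t))
-123 - O(19, 1) = -123 - √(9 + 1) = -123 - √10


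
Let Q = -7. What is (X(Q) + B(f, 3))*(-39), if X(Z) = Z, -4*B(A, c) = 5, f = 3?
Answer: 1287/4 ≈ 321.75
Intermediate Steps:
B(A, c) = -5/4 (B(A, c) = -¼*5 = -5/4)
(X(Q) + B(f, 3))*(-39) = (-7 - 5/4)*(-39) = -33/4*(-39) = 1287/4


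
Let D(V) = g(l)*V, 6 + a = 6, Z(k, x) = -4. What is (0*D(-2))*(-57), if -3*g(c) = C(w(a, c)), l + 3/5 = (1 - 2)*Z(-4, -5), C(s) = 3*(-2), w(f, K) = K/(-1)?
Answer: 0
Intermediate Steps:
a = 0 (a = -6 + 6 = 0)
w(f, K) = -K (w(f, K) = K*(-1) = -K)
C(s) = -6
l = 17/5 (l = -⅗ + (1 - 2)*(-4) = -⅗ - 1*(-4) = -⅗ + 4 = 17/5 ≈ 3.4000)
g(c) = 2 (g(c) = -⅓*(-6) = 2)
D(V) = 2*V
(0*D(-2))*(-57) = (0*(2*(-2)))*(-57) = (0*(-4))*(-57) = 0*(-57) = 0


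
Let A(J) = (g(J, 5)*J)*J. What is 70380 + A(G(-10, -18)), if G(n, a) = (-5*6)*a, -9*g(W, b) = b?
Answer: -91620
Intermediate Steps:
g(W, b) = -b/9
G(n, a) = -30*a
A(J) = -5*J**2/9 (A(J) = ((-1/9*5)*J)*J = (-5*J/9)*J = -5*J**2/9)
70380 + A(G(-10, -18)) = 70380 - 5*(-30*(-18))**2/9 = 70380 - 5/9*540**2 = 70380 - 5/9*291600 = 70380 - 162000 = -91620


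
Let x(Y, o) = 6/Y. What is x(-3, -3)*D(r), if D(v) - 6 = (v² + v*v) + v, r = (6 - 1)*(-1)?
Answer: -102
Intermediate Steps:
r = -5 (r = 5*(-1) = -5)
D(v) = 6 + v + 2*v² (D(v) = 6 + ((v² + v*v) + v) = 6 + ((v² + v²) + v) = 6 + (2*v² + v) = 6 + (v + 2*v²) = 6 + v + 2*v²)
x(-3, -3)*D(r) = (6/(-3))*(6 - 5 + 2*(-5)²) = (6*(-⅓))*(6 - 5 + 2*25) = -2*(6 - 5 + 50) = -2*51 = -102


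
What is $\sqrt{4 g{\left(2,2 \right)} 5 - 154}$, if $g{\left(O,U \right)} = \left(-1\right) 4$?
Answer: $3 i \sqrt{26} \approx 15.297 i$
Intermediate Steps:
$g{\left(O,U \right)} = -4$
$\sqrt{4 g{\left(2,2 \right)} 5 - 154} = \sqrt{4 \left(-4\right) 5 - 154} = \sqrt{\left(-16\right) 5 - 154} = \sqrt{-80 - 154} = \sqrt{-234} = 3 i \sqrt{26}$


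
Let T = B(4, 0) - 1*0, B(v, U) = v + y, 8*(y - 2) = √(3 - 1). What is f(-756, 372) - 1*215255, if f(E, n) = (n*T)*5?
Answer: -204095 + 465*√2/2 ≈ -2.0377e+5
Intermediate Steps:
y = 2 + √2/8 (y = 2 + √(3 - 1)/8 = 2 + √2/8 ≈ 2.1768)
B(v, U) = 2 + v + √2/8 (B(v, U) = v + (2 + √2/8) = 2 + v + √2/8)
T = 6 + √2/8 (T = (2 + 4 + √2/8) - 1*0 = (6 + √2/8) + 0 = 6 + √2/8 ≈ 6.1768)
f(E, n) = 5*n*(6 + √2/8) (f(E, n) = (n*(6 + √2/8))*5 = 5*n*(6 + √2/8))
f(-756, 372) - 1*215255 = (5/8)*372*(48 + √2) - 1*215255 = (11160 + 465*√2/2) - 215255 = -204095 + 465*√2/2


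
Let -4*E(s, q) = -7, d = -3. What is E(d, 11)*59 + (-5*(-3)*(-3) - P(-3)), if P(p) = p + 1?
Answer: 241/4 ≈ 60.250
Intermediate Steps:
E(s, q) = 7/4 (E(s, q) = -¼*(-7) = 7/4)
P(p) = 1 + p
E(d, 11)*59 + (-5*(-3)*(-3) - P(-3)) = (7/4)*59 + (-5*(-3)*(-3) - (1 - 3)) = 413/4 + (15*(-3) - 1*(-2)) = 413/4 + (-45 + 2) = 413/4 - 43 = 241/4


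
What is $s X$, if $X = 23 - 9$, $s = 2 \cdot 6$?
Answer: $168$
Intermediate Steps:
$s = 12$
$X = 14$
$s X = 12 \cdot 14 = 168$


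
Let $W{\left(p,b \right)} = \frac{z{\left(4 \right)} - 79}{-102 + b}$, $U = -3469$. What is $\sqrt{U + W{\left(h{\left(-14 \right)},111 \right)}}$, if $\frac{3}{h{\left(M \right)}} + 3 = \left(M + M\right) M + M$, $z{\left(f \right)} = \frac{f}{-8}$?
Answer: $\frac{i \sqrt{125202}}{6} \approx 58.973 i$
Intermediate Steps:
$z{\left(f \right)} = - \frac{f}{8}$ ($z{\left(f \right)} = f \left(- \frac{1}{8}\right) = - \frac{f}{8}$)
$h{\left(M \right)} = \frac{3}{-3 + M + 2 M^{2}}$ ($h{\left(M \right)} = \frac{3}{-3 + \left(\left(M + M\right) M + M\right)} = \frac{3}{-3 + \left(2 M M + M\right)} = \frac{3}{-3 + \left(2 M^{2} + M\right)} = \frac{3}{-3 + \left(M + 2 M^{2}\right)} = \frac{3}{-3 + M + 2 M^{2}}$)
$W{\left(p,b \right)} = - \frac{159}{2 \left(-102 + b\right)}$ ($W{\left(p,b \right)} = \frac{\left(- \frac{1}{8}\right) 4 - 79}{-102 + b} = \frac{- \frac{1}{2} - 79}{-102 + b} = - \frac{159}{2 \left(-102 + b\right)}$)
$\sqrt{U + W{\left(h{\left(-14 \right)},111 \right)}} = \sqrt{-3469 - \frac{159}{-204 + 2 \cdot 111}} = \sqrt{-3469 - \frac{159}{-204 + 222}} = \sqrt{-3469 - \frac{159}{18}} = \sqrt{-3469 - \frac{53}{6}} = \sqrt{- \frac{20867}{6}} = \frac{i \sqrt{125202}}{6}$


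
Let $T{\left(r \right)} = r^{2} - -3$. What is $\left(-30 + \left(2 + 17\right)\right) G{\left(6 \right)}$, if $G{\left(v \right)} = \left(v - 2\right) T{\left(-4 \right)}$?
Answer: $-836$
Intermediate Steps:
$T{\left(r \right)} = 3 + r^{2}$ ($T{\left(r \right)} = r^{2} + 3 = 3 + r^{2}$)
$G{\left(v \right)} = -38 + 19 v$ ($G{\left(v \right)} = \left(v - 2\right) \left(3 + \left(-4\right)^{2}\right) = \left(-2 + v\right) \left(3 + 16\right) = \left(-2 + v\right) 19 = -38 + 19 v$)
$\left(-30 + \left(2 + 17\right)\right) G{\left(6 \right)} = \left(-30 + \left(2 + 17\right)\right) \left(-38 + 19 \cdot 6\right) = \left(-30 + 19\right) \left(-38 + 114\right) = \left(-11\right) 76 = -836$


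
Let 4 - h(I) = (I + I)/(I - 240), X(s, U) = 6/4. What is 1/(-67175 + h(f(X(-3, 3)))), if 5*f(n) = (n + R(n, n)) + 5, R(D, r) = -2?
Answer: -797/53535281 ≈ -1.4887e-5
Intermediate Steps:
X(s, U) = 3/2 (X(s, U) = 6*(¼) = 3/2)
f(n) = ⅗ + n/5 (f(n) = ((n - 2) + 5)/5 = ((-2 + n) + 5)/5 = (3 + n)/5 = ⅗ + n/5)
h(I) = 4 - 2*I/(-240 + I) (h(I) = 4 - (I + I)/(I - 240) = 4 - 2*I/(-240 + I))
1/(-67175 + h(f(X(-3, 3)))) = 1/(-67175 + 2*(-480 + (⅗ + (⅕)*(3/2)))/(-240 + (⅗ + (⅕)*(3/2)))) = 1/(-67175 + 2*(-480 + (⅗ + 3/10))/(-240 + (⅗ + 3/10))) = 1/(-67175 + 2*(-480 + 9/10)/(-240 + 9/10)) = 1/(-67175 + 2*(-4791/10)/(-2391/10)) = 1/(-67175 + 2*(-10/2391)*(-4791/10)) = 1/(-67175 + 3194/797) = 1/(-53535281/797) = -797/53535281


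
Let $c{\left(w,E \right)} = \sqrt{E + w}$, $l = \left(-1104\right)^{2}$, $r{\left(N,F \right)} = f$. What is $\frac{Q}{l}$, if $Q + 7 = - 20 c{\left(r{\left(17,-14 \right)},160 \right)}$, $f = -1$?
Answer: $- \frac{7}{1218816} - \frac{5 \sqrt{159}}{304704} \approx -0.00021266$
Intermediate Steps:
$r{\left(N,F \right)} = -1$
$l = 1218816$
$Q = -7 - 20 \sqrt{159}$ ($Q = -7 - 20 \sqrt{160 - 1} = -7 - 20 \sqrt{159} \approx -259.19$)
$\frac{Q}{l} = \frac{-7 - 20 \sqrt{159}}{1218816} = \left(-7 - 20 \sqrt{159}\right) \frac{1}{1218816} = - \frac{7}{1218816} - \frac{5 \sqrt{159}}{304704}$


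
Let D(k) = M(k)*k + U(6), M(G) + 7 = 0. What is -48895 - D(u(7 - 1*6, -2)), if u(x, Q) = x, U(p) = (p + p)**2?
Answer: -49032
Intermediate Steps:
M(G) = -7 (M(G) = -7 + 0 = -7)
U(p) = 4*p**2 (U(p) = (2*p)**2 = 4*p**2)
D(k) = 144 - 7*k (D(k) = -7*k + 4*6**2 = -7*k + 4*36 = -7*k + 144 = 144 - 7*k)
-48895 - D(u(7 - 1*6, -2)) = -48895 - (144 - 7*(7 - 1*6)) = -48895 - (144 - 7*(7 - 6)) = -48895 - (144 - 7*1) = -48895 - (144 - 7) = -48895 - 1*137 = -48895 - 137 = -49032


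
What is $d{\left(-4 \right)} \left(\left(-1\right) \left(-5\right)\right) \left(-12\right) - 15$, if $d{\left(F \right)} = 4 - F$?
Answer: $-495$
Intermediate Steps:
$d{\left(-4 \right)} \left(\left(-1\right) \left(-5\right)\right) \left(-12\right) - 15 = \left(4 - -4\right) \left(\left(-1\right) \left(-5\right)\right) \left(-12\right) - 15 = \left(4 + 4\right) 5 \left(-12\right) - 15 = 8 \cdot 5 \left(-12\right) - 15 = 40 \left(-12\right) - 15 = -480 - 15 = -495$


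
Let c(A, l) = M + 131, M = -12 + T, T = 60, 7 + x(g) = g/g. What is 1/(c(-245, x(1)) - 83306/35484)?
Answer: 17742/3134165 ≈ 0.0056608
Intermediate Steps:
x(g) = -6 (x(g) = -7 + g/g = -7 + 1 = -6)
M = 48 (M = -12 + 60 = 48)
c(A, l) = 179 (c(A, l) = 48 + 131 = 179)
1/(c(-245, x(1)) - 83306/35484) = 1/(179 - 83306/35484) = 1/(179 - 83306*1/35484) = 1/(179 - 41653/17742) = 1/(3134165/17742) = 17742/3134165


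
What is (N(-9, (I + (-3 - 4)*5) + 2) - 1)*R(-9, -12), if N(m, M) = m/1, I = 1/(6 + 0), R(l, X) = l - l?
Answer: 0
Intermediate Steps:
R(l, X) = 0
I = 1/6 ≈ 0.16667
N(m, M) = m (N(m, M) = m*1 = m)
(N(-9, (I + (-3 - 4)*5) + 2) - 1)*R(-9, -12) = (-9 - 1)*0 = -10*0 = 0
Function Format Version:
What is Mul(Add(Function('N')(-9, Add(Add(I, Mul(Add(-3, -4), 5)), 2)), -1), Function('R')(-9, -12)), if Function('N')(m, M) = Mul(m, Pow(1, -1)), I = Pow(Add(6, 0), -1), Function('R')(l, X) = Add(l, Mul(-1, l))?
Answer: 0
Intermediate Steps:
Function('R')(l, X) = 0
I = Rational(1, 6) (I = Pow(6, -1) = Rational(1, 6) ≈ 0.16667)
Function('N')(m, M) = m (Function('N')(m, M) = Mul(m, 1) = m)
Mul(Add(Function('N')(-9, Add(Add(I, Mul(Add(-3, -4), 5)), 2)), -1), Function('R')(-9, -12)) = Mul(Add(-9, -1), 0) = Mul(-10, 0) = 0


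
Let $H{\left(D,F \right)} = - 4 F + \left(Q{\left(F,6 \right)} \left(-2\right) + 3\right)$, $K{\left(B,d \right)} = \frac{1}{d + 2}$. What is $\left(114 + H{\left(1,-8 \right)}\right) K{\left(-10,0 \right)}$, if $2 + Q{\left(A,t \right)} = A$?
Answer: $\frac{169}{2} \approx 84.5$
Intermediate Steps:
$Q{\left(A,t \right)} = -2 + A$
$K{\left(B,d \right)} = \frac{1}{2 + d}$
$H{\left(D,F \right)} = 7 - 6 F$ ($H{\left(D,F \right)} = - 4 F + \left(\left(-2 + F\right) \left(-2\right) + 3\right) = - 4 F + \left(\left(4 - 2 F\right) + 3\right) = - 4 F - \left(-7 + 2 F\right) = 7 - 6 F$)
$\left(114 + H{\left(1,-8 \right)}\right) K{\left(-10,0 \right)} = \frac{114 + \left(7 - -48\right)}{2 + 0} = \frac{114 + \left(7 + 48\right)}{2} = \left(114 + 55\right) \frac{1}{2} = 169 \cdot \frac{1}{2} = \frac{169}{2}$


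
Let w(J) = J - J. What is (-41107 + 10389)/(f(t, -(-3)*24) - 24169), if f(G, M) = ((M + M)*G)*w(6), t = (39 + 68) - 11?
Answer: 30718/24169 ≈ 1.2710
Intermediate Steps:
t = 96 (t = 107 - 11 = 96)
w(J) = 0
f(G, M) = 0 (f(G, M) = ((M + M)*G)*0 = ((2*M)*G)*0 = (2*G*M)*0 = 0)
(-41107 + 10389)/(f(t, -(-3)*24) - 24169) = (-41107 + 10389)/(0 - 24169) = -30718/(-24169) = -30718*(-1/24169) = 30718/24169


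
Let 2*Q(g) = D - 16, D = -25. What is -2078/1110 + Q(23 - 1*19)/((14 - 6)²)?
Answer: -155747/71040 ≈ -2.1924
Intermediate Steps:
Q(g) = -41/2 (Q(g) = (-25 - 16)/2 = (½)*(-41) = -41/2)
-2078/1110 + Q(23 - 1*19)/((14 - 6)²) = -2078/1110 - 41/(2*(14 - 6)²) = -2078*1/1110 - 41/(2*(8²)) = -1039/555 - 41/2/64 = -1039/555 - 41/2*1/64 = -1039/555 - 41/128 = -155747/71040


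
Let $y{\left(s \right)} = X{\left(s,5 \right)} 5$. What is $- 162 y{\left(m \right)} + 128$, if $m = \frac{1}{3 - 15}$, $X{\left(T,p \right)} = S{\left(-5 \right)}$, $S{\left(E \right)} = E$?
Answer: $4178$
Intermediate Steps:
$X{\left(T,p \right)} = -5$
$m = - \frac{1}{12}$ ($m = \frac{1}{-12} = - \frac{1}{12} \approx -0.083333$)
$y{\left(s \right)} = -25$ ($y{\left(s \right)} = \left(-5\right) 5 = -25$)
$- 162 y{\left(m \right)} + 128 = \left(-162\right) \left(-25\right) + 128 = 4050 + 128 = 4178$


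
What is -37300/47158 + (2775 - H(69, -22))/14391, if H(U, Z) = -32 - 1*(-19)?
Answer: -4942778/8276229 ≈ -0.59723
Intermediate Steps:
H(U, Z) = -13 (H(U, Z) = -32 + 19 = -13)
-37300/47158 + (2775 - H(69, -22))/14391 = -37300/47158 + (2775 - 1*(-13))/14391 = -37300*1/47158 + (2775 + 13)*(1/14391) = -18650/23579 + 2788*(1/14391) = -18650/23579 + 68/351 = -4942778/8276229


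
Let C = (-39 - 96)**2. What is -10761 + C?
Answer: 7464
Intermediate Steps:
C = 18225 (C = (-135)**2 = 18225)
-10761 + C = -10761 + 18225 = 7464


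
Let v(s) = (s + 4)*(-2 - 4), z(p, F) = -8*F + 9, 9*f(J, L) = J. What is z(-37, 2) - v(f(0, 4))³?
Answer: 13817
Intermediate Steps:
f(J, L) = J/9
z(p, F) = 9 - 8*F
v(s) = -24 - 6*s (v(s) = (4 + s)*(-6) = -24 - 6*s)
z(-37, 2) - v(f(0, 4))³ = (9 - 8*2) - (-24 - 2*0/3)³ = (9 - 16) - (-24 - 6*0)³ = -7 - (-24 + 0)³ = -7 - 1*(-24)³ = -7 - 1*(-13824) = -7 + 13824 = 13817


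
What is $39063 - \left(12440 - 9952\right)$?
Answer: $36575$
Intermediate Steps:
$39063 - \left(12440 - 9952\right) = 39063 - 2488 = 36575$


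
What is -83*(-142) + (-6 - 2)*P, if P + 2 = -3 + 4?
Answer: 11794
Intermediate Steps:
P = -1 (P = -2 + (-3 + 4) = -2 + 1 = -1)
-83*(-142) + (-6 - 2)*P = -83*(-142) + (-6 - 2)*(-1) = 11786 - 8*(-1) = 11786 + 8 = 11794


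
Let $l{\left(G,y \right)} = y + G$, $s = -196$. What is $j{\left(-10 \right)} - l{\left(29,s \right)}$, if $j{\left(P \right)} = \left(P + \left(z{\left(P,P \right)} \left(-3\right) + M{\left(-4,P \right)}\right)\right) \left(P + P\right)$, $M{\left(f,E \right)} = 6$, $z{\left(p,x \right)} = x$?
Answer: $-353$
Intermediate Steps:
$l{\left(G,y \right)} = G + y$
$j{\left(P \right)} = 2 P \left(6 - 2 P\right)$ ($j{\left(P \right)} = \left(P + \left(P \left(-3\right) + 6\right)\right) \left(P + P\right) = \left(P - \left(-6 + 3 P\right)\right) 2 P = \left(6 - 2 P\right) 2 P = 2 P \left(6 - 2 P\right)$)
$j{\left(-10 \right)} - l{\left(29,s \right)} = 4 \left(-10\right) \left(3 - -10\right) - \left(29 - 196\right) = 4 \left(-10\right) \left(3 + 10\right) - -167 = 4 \left(-10\right) 13 + 167 = -520 + 167 = -353$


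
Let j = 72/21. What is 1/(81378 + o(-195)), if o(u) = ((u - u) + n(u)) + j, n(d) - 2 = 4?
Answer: 7/569712 ≈ 1.2287e-5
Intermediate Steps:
j = 24/7 (j = 72*(1/21) = 24/7 ≈ 3.4286)
n(d) = 6 (n(d) = 2 + 4 = 6)
o(u) = 66/7 (o(u) = ((u - u) + 6) + 24/7 = (0 + 6) + 24/7 = 6 + 24/7 = 66/7)
1/(81378 + o(-195)) = 1/(81378 + 66/7) = 1/(569712/7) = 7/569712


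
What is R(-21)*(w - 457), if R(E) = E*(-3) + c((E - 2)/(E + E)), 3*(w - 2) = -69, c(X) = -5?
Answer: -27724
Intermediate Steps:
w = -21 (w = 2 + (1/3)*(-69) = 2 - 23 = -21)
R(E) = -5 - 3*E (R(E) = E*(-3) - 5 = -3*E - 5 = -5 - 3*E)
R(-21)*(w - 457) = (-5 - 3*(-21))*(-21 - 457) = (-5 + 63)*(-478) = 58*(-478) = -27724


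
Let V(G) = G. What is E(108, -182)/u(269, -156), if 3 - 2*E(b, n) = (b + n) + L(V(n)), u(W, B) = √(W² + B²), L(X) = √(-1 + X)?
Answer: √96697*(77 - I*√183)/193394 ≈ 0.12381 - 0.021751*I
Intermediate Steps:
u(W, B) = √(B² + W²)
E(b, n) = 3/2 - b/2 - n/2 - √(-1 + n)/2 (E(b, n) = 3/2 - ((b + n) + √(-1 + n))/2 = 3/2 - (b + n + √(-1 + n))/2 = 3/2 + (-b/2 - n/2 - √(-1 + n)/2) = 3/2 - b/2 - n/2 - √(-1 + n)/2)
E(108, -182)/u(269, -156) = (3/2 - ½*108 - ½*(-182) - √(-1 - 182)/2)/(√((-156)² + 269²)) = (3/2 - 54 + 91 - I*√183/2)/(√(24336 + 72361)) = (3/2 - 54 + 91 - I*√183/2)/(√96697) = (3/2 - 54 + 91 - I*√183/2)*(√96697/96697) = (77/2 - I*√183/2)*(√96697/96697) = √96697*(77/2 - I*√183/2)/96697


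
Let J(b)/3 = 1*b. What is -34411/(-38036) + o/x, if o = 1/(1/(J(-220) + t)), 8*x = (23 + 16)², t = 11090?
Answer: 3226062971/57852756 ≈ 55.763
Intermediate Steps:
J(b) = 3*b (J(b) = 3*(1*b) = 3*b)
x = 1521/8 (x = (23 + 16)²/8 = (⅛)*39² = (⅛)*1521 = 1521/8 ≈ 190.13)
o = 10430 (o = 1/(1/(3*(-220) + 11090)) = 1/(1/(-660 + 11090)) = 1/(1/10430) = 10430)
-34411/(-38036) + o/x = -34411/(-38036) + 10430/(1521/8) = -34411*(-1/38036) + 10430*(8/1521) = 34411/38036 + 83440/1521 = 3226062971/57852756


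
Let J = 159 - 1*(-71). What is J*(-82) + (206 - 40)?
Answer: -18694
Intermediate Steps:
J = 230 (J = 159 + 71 = 230)
J*(-82) + (206 - 40) = 230*(-82) + (206 - 40) = -18860 + 166 = -18694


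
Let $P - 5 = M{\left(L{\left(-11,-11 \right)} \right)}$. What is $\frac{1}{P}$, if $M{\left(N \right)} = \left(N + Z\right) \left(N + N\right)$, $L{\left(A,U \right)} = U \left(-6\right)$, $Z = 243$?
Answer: $\frac{1}{40793} \approx 2.4514 \cdot 10^{-5}$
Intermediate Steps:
$L{\left(A,U \right)} = - 6 U$
$M{\left(N \right)} = 2 N \left(243 + N\right)$ ($M{\left(N \right)} = \left(N + 243\right) \left(N + N\right) = \left(243 + N\right) 2 N = 2 N \left(243 + N\right)$)
$P = 40793$ ($P = 5 + 2 \left(\left(-6\right) \left(-11\right)\right) \left(243 - -66\right) = 5 + 2 \cdot 66 \left(243 + 66\right) = 5 + 2 \cdot 66 \cdot 309 = 5 + 40788 = 40793$)
$\frac{1}{P} = \frac{1}{40793}$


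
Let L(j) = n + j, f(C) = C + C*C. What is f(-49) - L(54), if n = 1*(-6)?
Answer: 2304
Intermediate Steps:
n = -6
f(C) = C + C**2
L(j) = -6 + j
f(-49) - L(54) = -49*(1 - 49) - (-6 + 54) = -49*(-48) - 1*48 = 2352 - 48 = 2304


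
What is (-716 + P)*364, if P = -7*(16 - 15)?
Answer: -263172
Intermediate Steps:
P = -7 (P = -7*1 = -7)
(-716 + P)*364 = (-716 - 7)*364 = -723*364 = -263172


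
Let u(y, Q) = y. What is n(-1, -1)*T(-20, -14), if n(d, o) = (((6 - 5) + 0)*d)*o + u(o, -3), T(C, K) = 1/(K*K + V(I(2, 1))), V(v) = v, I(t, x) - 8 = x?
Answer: 0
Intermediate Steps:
I(t, x) = 8 + x
T(C, K) = 1/(9 + K²) (T(C, K) = 1/(K*K + (8 + 1)) = 1/(K² + 9) = 1/(9 + K²))
n(d, o) = o + d*o (n(d, o) = (((6 - 5) + 0)*d)*o + o = ((1 + 0)*d)*o + o = (1*d)*o + o = d*o + o = o + d*o)
n(-1, -1)*T(-20, -14) = (-(1 - 1))/(9 + (-14)²) = (-1*0)/(9 + 196) = 0/205 = 0*(1/205) = 0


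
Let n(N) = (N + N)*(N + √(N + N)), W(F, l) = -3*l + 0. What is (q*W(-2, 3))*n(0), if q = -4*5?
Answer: 0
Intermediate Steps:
q = -20
W(F, l) = -3*l
n(N) = 2*N*(N + √2*√N) (n(N) = (2*N)*(N + √(2*N)) = (2*N)*(N + √2*√N) = 2*N*(N + √2*√N))
(q*W(-2, 3))*n(0) = (-(-60)*3)*(2*0² + 2*√2*0^(3/2)) = (-20*(-9))*(2*0 + 2*√2*0) = 180*(0 + 0) = 180*0 = 0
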